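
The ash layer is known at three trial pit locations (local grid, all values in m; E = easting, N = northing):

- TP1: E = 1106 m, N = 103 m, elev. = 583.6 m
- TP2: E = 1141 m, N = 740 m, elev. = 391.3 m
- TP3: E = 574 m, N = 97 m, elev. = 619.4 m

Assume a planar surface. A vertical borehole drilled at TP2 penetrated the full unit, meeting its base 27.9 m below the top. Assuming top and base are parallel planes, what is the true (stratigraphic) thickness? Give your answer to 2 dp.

Let the plane be z = a·E + b·N + c.
TP2−TP1: 35a + 637b = −192.3;  TP3−TP1: −532a − 6b = 35.8.
Solving gives a = −0.06393, b = −0.29837.
|∇z| = √(a²+b²) = 0.30514, so dip δ = arctan(0.30514) = 16.97°.
True thickness = vertical thickness × cos δ = 27.9 × cos 16.97° = 26.69 m.

26.69 m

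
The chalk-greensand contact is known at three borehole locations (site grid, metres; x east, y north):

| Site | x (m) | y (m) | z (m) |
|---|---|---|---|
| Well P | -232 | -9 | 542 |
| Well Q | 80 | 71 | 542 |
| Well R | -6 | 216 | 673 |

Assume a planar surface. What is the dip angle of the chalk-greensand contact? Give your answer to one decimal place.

39.0°

Two edge vectors: Well P→Well Q = (312, 80, 0), Well P→Well R = (226, 225, 131).
Normal n = (Well P→Well Q) × (Well P→Well R) = (10480, -40872, 52120).
So ∂z/∂x = −n_x/n_z = −0.20107 and ∂z/∂y = −n_y/n_z = 0.78419.
Gradient magnitude |∇z| = √(a² + b²) = √(0.04043 + 0.61495) = 0.80956.
True dip = arctan(0.80956) = 39.0°, dipping toward SSE (azimuth ≈ 166°).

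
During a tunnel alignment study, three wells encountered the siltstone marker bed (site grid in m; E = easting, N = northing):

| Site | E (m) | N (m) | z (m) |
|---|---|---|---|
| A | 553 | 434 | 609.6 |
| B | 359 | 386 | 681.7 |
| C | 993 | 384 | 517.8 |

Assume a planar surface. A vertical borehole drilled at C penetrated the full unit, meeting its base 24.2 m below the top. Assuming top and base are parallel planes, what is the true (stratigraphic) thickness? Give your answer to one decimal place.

Two edge vectors: A→B = (-194, -48, 72.1), A→C = (440, -50, -91.8).
Normal n = (A→B) × (A→C) = (8011.4, 13914.8, 30820).
So ∂z/∂E = −n_x/n_z = −0.25994 and ∂z/∂N = −n_y/n_z = −0.45149.
|∇z| = √(a²+b²) = 0.52097, so dip δ = arctan(0.52097) = 27.52°.
True thickness = vertical thickness × cos δ = 24.2 × cos 27.52° = 21.5 m.

21.5 m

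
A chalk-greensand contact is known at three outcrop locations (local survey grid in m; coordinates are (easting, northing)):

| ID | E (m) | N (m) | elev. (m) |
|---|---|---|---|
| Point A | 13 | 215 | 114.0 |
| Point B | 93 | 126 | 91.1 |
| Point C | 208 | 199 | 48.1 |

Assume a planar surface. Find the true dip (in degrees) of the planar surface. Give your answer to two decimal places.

19.07°

Two edge vectors: Point A→Point B = (80, -89, -22.9), Point A→Point C = (195, -16, -65.9).
Normal n = (Point A→Point B) × (Point A→Point C) = (5498.7, 806.5, 16075).
So ∂z/∂E = −n_x/n_z = −0.34207 and ∂z/∂N = −n_y/n_z = −0.05017.
Gradient magnitude |∇z| = √(a² + b²) = √(0.11701 + 0.00252) = 0.34573.
True dip = arctan(0.34573) = 19.07°, dipping toward E (azimuth ≈ 082°).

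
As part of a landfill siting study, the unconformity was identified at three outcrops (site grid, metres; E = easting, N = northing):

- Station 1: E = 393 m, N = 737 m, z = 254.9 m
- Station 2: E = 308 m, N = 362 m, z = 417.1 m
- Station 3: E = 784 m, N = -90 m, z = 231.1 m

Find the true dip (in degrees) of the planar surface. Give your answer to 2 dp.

Two edge vectors: Station 1→Station 2 = (-85, -375, 162.2), Station 1→Station 3 = (391, -827, -23.8).
Normal n = (Station 1→Station 2) × (Station 1→Station 3) = (143064.4, 61397.2, 216920).
So ∂z/∂E = −n_x/n_z = −0.65953 and ∂z/∂N = −n_y/n_z = −0.28304.
Gradient magnitude |∇z| = √(a² + b²) = √(0.43497 + 0.08011) = 0.71770.
True dip = arctan(0.71770) = 35.67°, dipping toward ENE (azimuth ≈ 067°).

35.67°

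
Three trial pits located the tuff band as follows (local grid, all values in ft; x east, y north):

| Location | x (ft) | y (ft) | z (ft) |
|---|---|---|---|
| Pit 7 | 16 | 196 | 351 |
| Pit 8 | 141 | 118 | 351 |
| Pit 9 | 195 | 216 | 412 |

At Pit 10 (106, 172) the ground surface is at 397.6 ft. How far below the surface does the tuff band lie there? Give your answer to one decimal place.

Let the plane be z = a·x + b·y + c.
Pit 8−Pit 7: 125a − 78b = 0;  Pit 9−Pit 7: 179a + 20b = 61.
Solving gives a = 0.28903, b = 0.46319.
Then c = 351 − a·16 − b·196 = 255.59.
At (106, 172): z_contact = 30.64 + 79.67 + 255.59 = 365.90 ft.
Depth below ground = 397.6 − 365.90 = 31.7 ft.

31.7 ft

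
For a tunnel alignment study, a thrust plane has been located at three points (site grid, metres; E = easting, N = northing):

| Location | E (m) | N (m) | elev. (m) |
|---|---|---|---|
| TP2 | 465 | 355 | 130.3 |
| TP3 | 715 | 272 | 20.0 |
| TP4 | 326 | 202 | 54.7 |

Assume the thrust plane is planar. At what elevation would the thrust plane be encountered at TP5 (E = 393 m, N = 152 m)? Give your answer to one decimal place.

Two edge vectors: TP2→TP3 = (250, -83, -110.3), TP2→TP4 = (-139, -153, -75.6).
Normal n = (TP2→TP3) × (TP2→TP4) = (-10601.1, 34231.7, -49787).
So ∂z/∂E = −n_x/n_z = −0.21293 and ∂z/∂N = −n_y/n_z = 0.68756.
Intercept c from TP2: 130.3 + 99.01 − 244.08 = −14.77.
At (393, 152): z = −83.7 + 104.5 − 14.77 = 6.1 m.

6.1 m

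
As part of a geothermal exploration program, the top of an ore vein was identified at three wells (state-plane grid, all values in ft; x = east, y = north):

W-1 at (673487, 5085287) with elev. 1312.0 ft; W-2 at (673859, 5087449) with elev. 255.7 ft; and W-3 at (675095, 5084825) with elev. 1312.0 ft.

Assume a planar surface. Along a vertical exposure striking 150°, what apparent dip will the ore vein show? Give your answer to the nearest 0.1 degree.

18.6°

Let the plane be z = a·x + b·y + c.
W-2−W-1: 372a + 2162b = −1056.3;  W-3−W-1: 1608a − 462b = 0.
Solving gives a = −0.13376, b = −0.46556.
Unit vector along 150° is (sin 150°, cos 150°) = (0.5000, -0.8660).
Slope in that direction = a·(0.5000) + b·(-0.8660) = 0.33631.
Apparent dip = arctan|0.33631| = 18.6° (true dip is 25.8°, so apparent ≤ true as expected).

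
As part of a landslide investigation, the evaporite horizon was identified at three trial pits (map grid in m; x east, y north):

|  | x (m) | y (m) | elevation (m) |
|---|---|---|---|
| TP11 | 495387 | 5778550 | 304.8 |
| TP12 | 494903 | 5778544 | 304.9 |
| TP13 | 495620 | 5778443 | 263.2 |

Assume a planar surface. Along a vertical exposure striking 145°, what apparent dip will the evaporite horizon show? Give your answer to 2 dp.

17.36°

Two edge vectors: TP11→TP12 = (-484, -6, 0.1), TP11→TP13 = (233, -107, -41.6).
Normal n = (TP11→TP12) × (TP11→TP13) = (260.3, -20111.1, 53186).
So ∂z/∂x = −n_x/n_z = −0.00489 and ∂z/∂y = −n_y/n_z = 0.37813.
Unit vector along 145° is (sin 145°, cos 145°) = (0.5736, -0.8192).
Slope in that direction = a·(0.5736) + b·(-0.8192) = −0.31255.
Apparent dip = arctan|0.31255| = 17.36° (true dip is 20.7°, so apparent ≤ true as expected).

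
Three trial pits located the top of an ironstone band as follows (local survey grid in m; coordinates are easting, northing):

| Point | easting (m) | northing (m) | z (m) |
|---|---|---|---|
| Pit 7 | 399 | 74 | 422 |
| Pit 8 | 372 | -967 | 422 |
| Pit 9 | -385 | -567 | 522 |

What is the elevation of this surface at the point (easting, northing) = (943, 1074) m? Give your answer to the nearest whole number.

354 m

Two edge vectors: Pit 7→Pit 8 = (-27, -1041, 0), Pit 7→Pit 9 = (-784, -641, 100).
Normal n = (Pit 7→Pit 8) × (Pit 7→Pit 9) = (-104100, 2700, -798837).
So ∂z/∂easting = −n_x/n_z = −0.13031 and ∂z/∂northing = −n_y/n_z = 0.00338.
Intercept c from Pit 7: 422 + 52.00 − 0.25 = 473.75.
At (943, 1074): z = −122.9 + 3.6 + 473.75 = 354.5 m.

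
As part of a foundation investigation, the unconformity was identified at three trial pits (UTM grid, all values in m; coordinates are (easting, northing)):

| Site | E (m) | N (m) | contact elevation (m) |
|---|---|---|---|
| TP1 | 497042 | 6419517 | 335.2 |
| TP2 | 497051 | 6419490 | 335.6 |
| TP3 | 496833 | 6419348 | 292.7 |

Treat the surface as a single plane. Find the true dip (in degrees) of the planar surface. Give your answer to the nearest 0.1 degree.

9.9°

Two edge vectors: TP1→TP2 = (9, -27, 0.4), TP1→TP3 = (-209, -169, -42.5).
Normal n = (TP1→TP2) × (TP1→TP3) = (1215.1, 298.9, -7164).
So ∂z/∂E = −n_x/n_z = 0.16961 and ∂z/∂N = −n_y/n_z = 0.04172.
Gradient magnitude |∇z| = √(a² + b²) = √(0.02877 + 0.00174) = 0.17467.
True dip = arctan(0.17467) = 9.9°, dipping toward WSW (azimuth ≈ 256°).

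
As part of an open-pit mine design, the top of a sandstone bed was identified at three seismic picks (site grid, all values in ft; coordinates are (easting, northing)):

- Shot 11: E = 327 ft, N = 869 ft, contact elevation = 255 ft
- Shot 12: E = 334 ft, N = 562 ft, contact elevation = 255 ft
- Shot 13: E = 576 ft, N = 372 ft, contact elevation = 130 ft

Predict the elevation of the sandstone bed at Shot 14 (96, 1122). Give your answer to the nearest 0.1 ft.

Let the plane be z = a·E + b·N + c.
Shot 12−Shot 11: 7a − 307b = 0;  Shot 13−Shot 11: 249a − 497b = −125.
Solving gives a = −0.525944, b = −0.011992.
Then c = 255 − a·327 − b·869 = 437.41.
At (96, 1122): z = −50.5 − 13.5 + 437.41 = 373.5 ft.

373.5 ft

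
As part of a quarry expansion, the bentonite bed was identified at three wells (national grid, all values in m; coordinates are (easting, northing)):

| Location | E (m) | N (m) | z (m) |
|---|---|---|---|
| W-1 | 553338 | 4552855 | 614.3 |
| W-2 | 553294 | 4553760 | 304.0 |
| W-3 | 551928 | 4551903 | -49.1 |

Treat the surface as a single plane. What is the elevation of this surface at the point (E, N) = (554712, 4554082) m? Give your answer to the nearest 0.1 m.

Two edge vectors: W-1→W-2 = (-44, 905, -310.3), W-1→W-3 = (-1410, -952, -663.4).
Normal n = (W-1→W-2) × (W-1→W-3) = (-895782.6, 408333.4, 1317938).
So ∂z/∂E = −n_x/n_z = 0.679684932 and ∂z/∂N = −n_y/n_z = −0.309827473.
Intercept c from W-1: 614.3 − 376095.50 + 1410599.56 = 1035118.36.
At (554712, 4554082): z = 377029.4 − 1410979.7 + 1035118.36 = 1168.0 m.

1168.0 m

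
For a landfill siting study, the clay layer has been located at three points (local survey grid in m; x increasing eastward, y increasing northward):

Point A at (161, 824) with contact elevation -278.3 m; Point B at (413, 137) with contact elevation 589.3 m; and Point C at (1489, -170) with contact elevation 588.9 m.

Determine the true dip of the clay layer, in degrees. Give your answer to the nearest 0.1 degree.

Two edge vectors: Point A→Point B = (252, -687, 867.6), Point A→Point C = (1328, -994, 867.2).
Normal n = (Point A→Point B) × (Point A→Point C) = (266628, 933638.4, 661848).
So ∂z/∂x = −n_x/n_z = −0.40285 and ∂z/∂y = −n_y/n_z = −1.41065.
Gradient magnitude |∇z| = √(a² + b²) = √(0.16229 + 1.98994) = 1.46705.
True dip = arctan(1.46705) = 55.7°, dipping toward NNE (azimuth ≈ 016°).

55.7°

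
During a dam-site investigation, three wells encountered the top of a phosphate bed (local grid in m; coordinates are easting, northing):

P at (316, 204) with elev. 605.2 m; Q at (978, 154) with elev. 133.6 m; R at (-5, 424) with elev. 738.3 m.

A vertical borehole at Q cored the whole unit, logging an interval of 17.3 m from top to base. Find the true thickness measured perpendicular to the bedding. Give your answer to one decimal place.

Two edge vectors: P→Q = (662, -50, -471.6), P→R = (-321, 220, 133.1).
Normal n = (P→Q) × (P→R) = (97097, 63271.4, 129590).
So ∂z/∂easting = −n_x/n_z = −0.74926 and ∂z/∂northing = −n_y/n_z = −0.48824.
|∇z| = √(a²+b²) = 0.89430, so dip δ = arctan(0.89430) = 41.81°.
True thickness = vertical thickness × cos δ = 17.3 × cos 41.81° = 12.9 m.

12.9 m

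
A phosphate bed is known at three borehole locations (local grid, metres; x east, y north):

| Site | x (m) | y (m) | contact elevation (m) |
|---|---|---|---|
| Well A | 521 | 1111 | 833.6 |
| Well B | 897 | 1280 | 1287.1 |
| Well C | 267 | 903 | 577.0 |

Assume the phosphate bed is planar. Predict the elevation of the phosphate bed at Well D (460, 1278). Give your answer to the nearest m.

Two edge vectors: Well A→Well B = (376, 169, 453.5), Well A→Well C = (-254, -208, -256.6).
Normal n = (Well A→Well B) × (Well A→Well C) = (50962.6, -18707.4, -35282).
So ∂z/∂x = −n_x/n_z = 1.44444 and ∂z/∂y = −n_y/n_z = −0.53023.
Intercept c from Well A: 833.6 − 752.55 + 589.08 = 670.13.
At (460, 1278): z = 664.4 − 677.6 + 670.13 = 656.9 m.

657 m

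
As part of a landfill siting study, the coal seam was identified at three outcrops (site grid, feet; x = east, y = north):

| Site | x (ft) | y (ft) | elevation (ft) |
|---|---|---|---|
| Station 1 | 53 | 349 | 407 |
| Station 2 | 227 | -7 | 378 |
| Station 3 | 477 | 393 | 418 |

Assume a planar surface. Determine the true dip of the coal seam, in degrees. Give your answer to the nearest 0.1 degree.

5.2°

Let the plane be z = a·x + b·y + c.
Station 2−Station 1: 174a − 356b = −29;  Station 3−Station 1: 424a + 44b = 11.
Solving gives a = 0.01665, b = 0.08960.
Gradient magnitude |∇z| = √(a² + b²) = √(0.00028 + 0.00803) = 0.09113.
True dip = arctan(0.09113) = 5.2°, dipping toward S (azimuth ≈ 191°).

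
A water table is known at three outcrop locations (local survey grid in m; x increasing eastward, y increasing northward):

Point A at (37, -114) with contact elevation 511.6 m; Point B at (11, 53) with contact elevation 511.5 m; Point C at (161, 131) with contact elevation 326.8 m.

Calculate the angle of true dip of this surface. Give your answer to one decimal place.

49.1°

Let the plane be z = a·x + b·y + c.
Point B−Point A: −26a + 167b = −0.1;  Point C−Point A: 124a + 245b = −184.8.
Solving gives a = −1.13882, b = −0.17790.
Gradient magnitude |∇z| = √(a² + b²) = √(1.29692 + 0.03165) = 1.15264.
True dip = arctan(1.15264) = 49.1°, dipping toward E (azimuth ≈ 081°).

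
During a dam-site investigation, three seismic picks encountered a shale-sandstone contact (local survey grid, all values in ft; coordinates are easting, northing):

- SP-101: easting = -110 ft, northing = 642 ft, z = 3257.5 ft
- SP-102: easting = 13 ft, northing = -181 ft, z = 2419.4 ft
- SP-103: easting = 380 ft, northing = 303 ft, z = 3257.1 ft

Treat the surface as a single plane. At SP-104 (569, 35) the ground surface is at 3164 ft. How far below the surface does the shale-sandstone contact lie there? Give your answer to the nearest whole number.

Let the plane be z = a·easting + b·northing + c.
SP-102−SP-101: 123a − 823b = −838.1;  SP-103−SP-101: 490a − 339b = −0.4.
Solving gives a = 0.78487, b = 1.13565.
Then c = 3257.5 − a·-110 − b·642 = 2614.75.
At (569, 35): z_contact = 446.6 + 39.7 + 2614.75 = 3101.1 ft.
Depth below ground = 3164 − 3101.1 = 63 ft.

63 ft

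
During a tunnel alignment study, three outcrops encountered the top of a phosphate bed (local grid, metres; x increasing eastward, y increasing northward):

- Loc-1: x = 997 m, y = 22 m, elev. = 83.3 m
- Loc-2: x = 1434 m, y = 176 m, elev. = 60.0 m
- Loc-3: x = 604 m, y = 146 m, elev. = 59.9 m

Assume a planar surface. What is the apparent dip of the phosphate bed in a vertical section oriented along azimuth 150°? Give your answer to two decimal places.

8.50°

Let the plane be z = a·x + b·y + c.
Loc-2−Loc-1: 437a + 154b = −23.3;  Loc-3−Loc-1: −393a + 124b = −23.4.
Solving gives a = 0.00623, b = −0.16897.
Unit vector along 150° is (sin 150°, cos 150°) = (0.5000, -0.8660).
Slope in that direction = a·(0.5000) + b·(-0.8660) = 0.14945.
Apparent dip = arctan|0.14945| = 8.50° (true dip is 9.6°, so apparent ≤ true as expected).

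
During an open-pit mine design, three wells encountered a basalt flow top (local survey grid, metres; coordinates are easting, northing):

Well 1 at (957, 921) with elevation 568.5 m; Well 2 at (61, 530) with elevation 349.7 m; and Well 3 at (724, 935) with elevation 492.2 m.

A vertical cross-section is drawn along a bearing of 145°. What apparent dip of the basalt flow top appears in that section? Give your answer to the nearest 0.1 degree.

Two edge vectors: Well 1→Well 2 = (-896, -391, -218.8), Well 1→Well 3 = (-233, 14, -76.3).
Normal n = (Well 1→Well 2) × (Well 1→Well 3) = (32896.5, -17384.4, -103647).
So ∂z/∂easting = −n_x/n_z = 0.31739 and ∂z/∂northing = −n_y/n_z = −0.16773.
Unit vector along 145° is (sin 145°, cos 145°) = (0.5736, -0.8192).
Slope in that direction = a·(0.5736) + b·(-0.8192) = 0.31944.
Apparent dip = arctan|0.31944| = 17.7° (true dip is 19.7°, so apparent ≤ true as expected).

17.7°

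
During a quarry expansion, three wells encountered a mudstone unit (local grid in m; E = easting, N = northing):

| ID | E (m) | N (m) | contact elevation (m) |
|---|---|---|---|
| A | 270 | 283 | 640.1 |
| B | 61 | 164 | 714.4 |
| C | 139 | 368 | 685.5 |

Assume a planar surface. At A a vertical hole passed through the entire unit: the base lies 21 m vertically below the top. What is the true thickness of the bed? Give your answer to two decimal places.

19.81 m

Two edge vectors: A→B = (-209, -119, 74.3), A→C = (-131, 85, 45.4).
Normal n = (A→B) × (A→C) = (-11718.1, -244.7, -33354).
So ∂z/∂E = −n_x/n_z = −0.35133 and ∂z/∂N = −n_y/n_z = −0.00734.
|∇z| = √(a²+b²) = 0.35140, so dip δ = arctan(0.35140) = 19.36°.
True thickness = vertical thickness × cos δ = 21 × cos 19.36° = 19.81 m.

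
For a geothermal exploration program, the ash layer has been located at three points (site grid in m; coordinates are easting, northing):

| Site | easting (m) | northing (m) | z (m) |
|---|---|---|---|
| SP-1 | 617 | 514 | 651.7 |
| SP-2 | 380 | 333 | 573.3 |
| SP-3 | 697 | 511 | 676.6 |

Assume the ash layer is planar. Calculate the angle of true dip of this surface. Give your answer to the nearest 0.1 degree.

Let the plane be z = a·easting + b·northing + c.
SP-2−SP-1: −237a − 181b = −78.4;  SP-3−SP-1: 80a − 3b = 24.9.
Solving gives a = 0.31217, b = 0.02440.
Gradient magnitude |∇z| = √(a² + b²) = √(0.09745 + 0.00060) = 0.31312.
True dip = arctan(0.31312) = 17.4°, dipping toward W (azimuth ≈ 266°).

17.4°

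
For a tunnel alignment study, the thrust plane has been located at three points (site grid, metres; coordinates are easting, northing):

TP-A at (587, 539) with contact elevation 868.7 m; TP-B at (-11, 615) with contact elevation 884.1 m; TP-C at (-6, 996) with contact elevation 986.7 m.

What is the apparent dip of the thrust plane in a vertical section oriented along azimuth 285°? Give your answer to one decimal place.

Two edge vectors: TP-A→TP-B = (-598, 76, 15.4), TP-A→TP-C = (-593, 457, 118).
Normal n = (TP-A→TP-B) × (TP-A→TP-C) = (1930.2, 61431.8, -228218).
So ∂z/∂easting = −n_x/n_z = 0.00846 and ∂z/∂northing = −n_y/n_z = 0.26918.
Unit vector along 285° is (sin 285°, cos 285°) = (-0.9659, 0.2588).
Slope in that direction = a·(-0.9659) + b·(0.2588) = 0.06150.
Apparent dip = arctan|0.06150| = 3.5° (true dip is 15.1°, so apparent ≤ true as expected).

3.5°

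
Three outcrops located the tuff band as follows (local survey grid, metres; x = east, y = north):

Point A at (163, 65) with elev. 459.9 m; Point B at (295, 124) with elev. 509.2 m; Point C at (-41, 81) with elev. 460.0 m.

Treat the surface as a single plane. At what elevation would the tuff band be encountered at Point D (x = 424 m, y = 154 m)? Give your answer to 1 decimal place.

537.7 m

Two edge vectors: Point A→Point B = (132, 59, 49.3), Point A→Point C = (-204, 16, 0.1).
Normal n = (Point A→Point B) × (Point A→Point C) = (-782.9, -10070.4, 14148).
So ∂z/∂x = −n_x/n_z = 0.05534 and ∂z/∂y = −n_y/n_z = 0.71179.
Intercept c from Point A: 459.9 − 9.02 − 46.27 = 404.61.
At (424, 154): z = 23.5 + 109.6 + 404.61 = 537.7 m.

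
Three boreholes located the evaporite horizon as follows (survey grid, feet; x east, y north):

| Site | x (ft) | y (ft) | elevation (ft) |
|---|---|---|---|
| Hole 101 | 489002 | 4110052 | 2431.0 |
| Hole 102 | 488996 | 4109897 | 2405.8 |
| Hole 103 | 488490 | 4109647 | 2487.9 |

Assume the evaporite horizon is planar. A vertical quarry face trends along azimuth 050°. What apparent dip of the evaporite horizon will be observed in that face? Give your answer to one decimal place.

Two edge vectors: Hole 101→Hole 102 = (-6, -155, -25.2), Hole 101→Hole 103 = (-512, -405, 56.9).
Normal n = (Hole 101→Hole 102) × (Hole 101→Hole 103) = (-19025.5, 13243.8, -76930).
So ∂z/∂x = −n_x/n_z = −0.24731 and ∂z/∂y = −n_y/n_z = 0.17215.
Unit vector along 050° is (sin 50°, cos 50°) = (0.7660, 0.6428).
Slope in that direction = a·(0.7660) + b·(0.6428) = −0.07879.
Apparent dip = arctan|0.07879| = 4.5° (true dip is 16.8°, so apparent ≤ true as expected).

4.5°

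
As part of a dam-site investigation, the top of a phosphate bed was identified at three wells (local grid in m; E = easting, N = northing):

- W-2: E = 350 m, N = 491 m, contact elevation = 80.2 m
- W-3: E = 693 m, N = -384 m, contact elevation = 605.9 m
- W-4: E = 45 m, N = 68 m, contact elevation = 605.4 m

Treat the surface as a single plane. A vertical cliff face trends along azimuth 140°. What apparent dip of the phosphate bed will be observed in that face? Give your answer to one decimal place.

Let the plane be z = a·E + b·N + c.
W-3−W-2: 343a − 875b = 525.7;  W-4−W-2: −305a − 423b = 525.2.
Solving gives a = −0.57573, b = −0.82649.
Unit vector along 140° is (sin 140°, cos 140°) = (0.6428, -0.7660).
Slope in that direction = a·(0.6428) + b·(-0.7660) = 0.26305.
Apparent dip = arctan|0.26305| = 14.7° (true dip is 45.2°, so apparent ≤ true as expected).

14.7°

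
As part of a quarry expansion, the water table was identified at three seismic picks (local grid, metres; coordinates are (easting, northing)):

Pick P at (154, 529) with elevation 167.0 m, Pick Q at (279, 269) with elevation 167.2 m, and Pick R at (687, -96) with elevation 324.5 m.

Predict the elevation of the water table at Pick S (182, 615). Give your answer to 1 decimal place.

Let the plane be z = a·E + b·N + c.
Pick Q−Pick P: 125a − 260b = 0.2;  Pick R−Pick P: 533a − 625b = 157.5.
Solving gives a = 0.67530, b = 0.32389.
Then c = 167 − a·154 − b·529 = −108.33.
At (182, 615): z = 122.9 + 199.2 − 108.33 = 213.8 m.

213.8 m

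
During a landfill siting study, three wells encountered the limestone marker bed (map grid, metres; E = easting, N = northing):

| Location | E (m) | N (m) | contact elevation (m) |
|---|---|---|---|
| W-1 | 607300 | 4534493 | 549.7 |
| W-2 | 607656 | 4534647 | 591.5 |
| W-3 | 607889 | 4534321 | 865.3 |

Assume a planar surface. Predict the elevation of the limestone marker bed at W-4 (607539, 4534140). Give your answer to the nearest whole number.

841 m

Let the plane be z = a·E + b·N + c.
W-2−W-1: 356a + 154b = 41.8;  W-3−W-1: 589a − 172b = 315.6.
Solving gives a = 0.36720241, b = −0.57742895.
Then c = 549.7 − a·607300 − b·4534493 = 2395895.21.
At (607539, 4534140): z = 223089.8 − 2618143.7 + 2395895.21 = 841.3 m.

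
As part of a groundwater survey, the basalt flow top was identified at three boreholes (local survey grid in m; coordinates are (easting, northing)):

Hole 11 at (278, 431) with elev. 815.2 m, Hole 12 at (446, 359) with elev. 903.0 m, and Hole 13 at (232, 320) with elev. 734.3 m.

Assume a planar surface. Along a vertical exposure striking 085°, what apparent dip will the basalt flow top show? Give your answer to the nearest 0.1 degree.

36.7°

Two edge vectors: Hole 11→Hole 12 = (168, -72, 87.8), Hole 11→Hole 13 = (-46, -111, -80.9).
Normal n = (Hole 11→Hole 12) × (Hole 11→Hole 13) = (15570.6, 9552.4, -21960).
So ∂z/∂E = −n_x/n_z = 0.70904 and ∂z/∂N = −n_y/n_z = 0.43499.
Unit vector along 085° is (sin 85°, cos 85°) = (0.9962, 0.0872).
Slope in that direction = a·(0.9962) + b·(0.0872) = 0.74426.
Apparent dip = arctan|0.74426| = 36.7° (true dip is 39.8°, so apparent ≤ true as expected).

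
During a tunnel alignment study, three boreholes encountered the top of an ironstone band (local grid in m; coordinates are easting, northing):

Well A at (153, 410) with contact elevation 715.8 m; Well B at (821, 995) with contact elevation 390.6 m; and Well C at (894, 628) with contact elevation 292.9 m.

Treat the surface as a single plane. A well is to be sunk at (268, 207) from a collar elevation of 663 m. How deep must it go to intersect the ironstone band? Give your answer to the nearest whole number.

47 m

Let the plane be z = a·easting + b·northing + c.
Well B−Well A: 668a + 585b = −325.2;  Well C−Well A: 741a + 218b = −422.9.
Solving gives a = −0.61315, b = 0.14425.
Then c = 715.8 − a·153 − b·410 = 750.47.
At (268, 207): z_contact = −164.3 + 29.9 + 750.47 = 616.0 m.
Depth below ground = 663 − 616.0 = 47 m.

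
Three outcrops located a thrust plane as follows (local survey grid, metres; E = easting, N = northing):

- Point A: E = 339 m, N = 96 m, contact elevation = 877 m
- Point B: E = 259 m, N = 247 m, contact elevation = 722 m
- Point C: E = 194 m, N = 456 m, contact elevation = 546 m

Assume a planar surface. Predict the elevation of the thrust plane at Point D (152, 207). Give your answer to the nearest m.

Two edge vectors: Point A→Point B = (-80, 151, -155), Point A→Point C = (-145, 360, -331).
Normal n = (Point A→Point B) × (Point A→Point C) = (5819, -4005, -6905).
So ∂z/∂E = −n_x/n_z = 0.84272 and ∂z/∂N = −n_y/n_z = −0.58001.
Intercept c from Point A: 877 − 285.68 + 55.68 = 647.00.
At (152, 207): z = 128.1 − 120.1 + 647.00 = 655.0 m.

655 m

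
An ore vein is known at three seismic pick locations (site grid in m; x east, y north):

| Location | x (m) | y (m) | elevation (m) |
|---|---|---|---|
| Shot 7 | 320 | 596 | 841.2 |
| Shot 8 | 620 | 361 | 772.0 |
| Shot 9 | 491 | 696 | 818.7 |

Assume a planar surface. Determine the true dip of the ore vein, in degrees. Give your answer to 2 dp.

10.67°

Let the plane be z = a·x + b·y + c.
Shot 8−Shot 7: 300a − 235b = −69.2;  Shot 9−Shot 7: 171a + 100b = −22.5.
Solving gives a = −0.17393, b = 0.07243.
Gradient magnitude |∇z| = √(a² + b²) = √(0.03025 + 0.00525) = 0.18841.
True dip = arctan(0.18841) = 10.67°, dipping toward ESE (azimuth ≈ 113°).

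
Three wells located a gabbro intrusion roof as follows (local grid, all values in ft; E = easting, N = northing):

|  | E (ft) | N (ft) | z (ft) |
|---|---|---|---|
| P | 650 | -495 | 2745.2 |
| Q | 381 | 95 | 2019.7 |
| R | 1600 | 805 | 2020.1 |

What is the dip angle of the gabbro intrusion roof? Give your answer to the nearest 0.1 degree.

Two edge vectors: P→Q = (-269, 590, -725.5), P→R = (950, 1300, -725.1).
Normal n = (P→Q) × (P→R) = (515341, -884276.9, -910200).
So ∂z/∂E = −n_x/n_z = 0.56618 and ∂z/∂N = −n_y/n_z = −0.97152.
Gradient magnitude |∇z| = √(a² + b²) = √(0.32056 + 0.94385) = 1.12446.
True dip = arctan(1.12446) = 48.4°, dipping toward NNW (azimuth ≈ 330°).

48.4°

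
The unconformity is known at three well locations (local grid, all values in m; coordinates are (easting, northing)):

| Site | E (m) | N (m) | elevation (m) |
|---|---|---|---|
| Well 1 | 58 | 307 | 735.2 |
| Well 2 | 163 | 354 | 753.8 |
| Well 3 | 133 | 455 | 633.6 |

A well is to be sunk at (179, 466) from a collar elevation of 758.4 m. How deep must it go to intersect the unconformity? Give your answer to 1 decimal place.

107.0 m

Two edge vectors: Well 1→Well 2 = (105, 47, 18.6), Well 1→Well 3 = (75, 148, -101.6).
Normal n = (Well 1→Well 2) × (Well 1→Well 3) = (-7528, 12063, 12015).
So ∂z/∂E = −n_x/n_z = 0.62655 and ∂z/∂N = −n_y/n_z = −1.00400.
Intercept c from Well 1: 735.2 − 36.34 + 308.23 = 1007.09.
At (179, 466): z_contact = 112.15 − 467.86 + 1007.09 = 651.38 m.
Depth below ground = 758.4 − 651.38 = 107.0 m.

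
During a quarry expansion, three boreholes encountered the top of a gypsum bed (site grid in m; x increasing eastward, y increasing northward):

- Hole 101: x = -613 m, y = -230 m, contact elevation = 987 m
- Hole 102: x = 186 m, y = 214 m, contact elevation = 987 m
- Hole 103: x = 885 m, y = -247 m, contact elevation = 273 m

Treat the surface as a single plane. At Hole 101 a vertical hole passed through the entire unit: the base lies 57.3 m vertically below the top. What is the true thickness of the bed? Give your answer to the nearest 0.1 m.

Two edge vectors: Hole 101→Hole 102 = (799, 444, 0), Hole 101→Hole 103 = (1498, -17, -714).
Normal n = (Hole 101→Hole 102) × (Hole 101→Hole 103) = (-317016, 570486, -678695).
So ∂z/∂x = −n_x/n_z = −0.46710 and ∂z/∂y = −n_y/n_z = 0.84056.
|∇z| = √(a²+b²) = 0.96163, so dip δ = arctan(0.96163) = 43.88°.
True thickness = vertical thickness × cos δ = 57.3 × cos 43.88° = 41.3 m.

41.3 m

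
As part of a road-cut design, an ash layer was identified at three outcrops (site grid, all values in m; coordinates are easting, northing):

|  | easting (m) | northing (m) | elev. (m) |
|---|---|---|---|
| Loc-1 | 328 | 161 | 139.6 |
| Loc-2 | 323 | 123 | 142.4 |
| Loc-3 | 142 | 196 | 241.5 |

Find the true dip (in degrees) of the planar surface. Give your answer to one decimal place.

28.7°

Let the plane be z = a·easting + b·northing + c.
Loc-2−Loc-1: −5a − 38b = 2.8;  Loc-3−Loc-1: −186a + 35b = 101.9.
Solving gives a = −0.54814, b = −0.00156.
Gradient magnitude |∇z| = √(a² + b²) = √(0.30046 + 0.00000) = 0.54815.
True dip = arctan(0.54815) = 28.7°, dipping toward E (azimuth ≈ 090°).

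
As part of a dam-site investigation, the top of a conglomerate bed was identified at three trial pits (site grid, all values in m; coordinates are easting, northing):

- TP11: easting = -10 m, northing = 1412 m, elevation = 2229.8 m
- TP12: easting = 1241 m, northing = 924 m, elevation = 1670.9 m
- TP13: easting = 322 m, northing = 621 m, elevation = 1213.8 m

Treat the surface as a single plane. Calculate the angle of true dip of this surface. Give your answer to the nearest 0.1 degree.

52.7°

Two edge vectors: TP11→TP12 = (1251, -488, -558.9), TP11→TP13 = (332, -791, -1016).
Normal n = (TP11→TP12) × (TP11→TP13) = (53718.1, 1085461.2, -827525).
So ∂z/∂easting = −n_x/n_z = 0.06491 and ∂z/∂northing = −n_y/n_z = 1.31170.
Gradient magnitude |∇z| = √(a² + b²) = √(0.00421 + 1.72055) = 1.31330.
True dip = arctan(1.31330) = 52.7°, dipping toward S (azimuth ≈ 183°).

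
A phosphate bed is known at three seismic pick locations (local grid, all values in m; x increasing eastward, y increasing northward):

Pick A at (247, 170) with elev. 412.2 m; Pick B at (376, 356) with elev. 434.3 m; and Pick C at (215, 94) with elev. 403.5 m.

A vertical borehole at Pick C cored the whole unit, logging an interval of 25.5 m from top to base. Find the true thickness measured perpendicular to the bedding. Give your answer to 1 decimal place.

Let the plane be z = a·x + b·y + c.
Pick B−Pick A: 129a + 186b = 22.1;  Pick C−Pick A: −32a − 76b = −8.7.
Solving gives a = 0.01594, b = 0.10776.
|∇z| = √(a²+b²) = 0.10893, so dip δ = arctan(0.10893) = 6.22°.
True thickness = vertical thickness × cos δ = 25.5 × cos 6.22° = 25.4 m.

25.4 m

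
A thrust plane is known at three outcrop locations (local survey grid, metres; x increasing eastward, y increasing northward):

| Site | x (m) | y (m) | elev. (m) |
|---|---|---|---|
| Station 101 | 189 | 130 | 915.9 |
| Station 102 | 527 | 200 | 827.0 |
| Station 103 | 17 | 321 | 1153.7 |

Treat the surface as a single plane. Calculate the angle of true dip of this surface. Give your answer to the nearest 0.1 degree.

43.7°

Let the plane be z = a·x + b·y + c.
Station 102−Station 101: 338a + 70b = −88.9;  Station 103−Station 101: −172a + 191b = 237.8.
Solving gives a = −0.43899, b = 0.84970.
Gradient magnitude |∇z| = √(a² + b²) = √(0.19271 + 0.72200) = 0.95640.
True dip = arctan(0.95640) = 43.7°, dipping toward SSE (azimuth ≈ 153°).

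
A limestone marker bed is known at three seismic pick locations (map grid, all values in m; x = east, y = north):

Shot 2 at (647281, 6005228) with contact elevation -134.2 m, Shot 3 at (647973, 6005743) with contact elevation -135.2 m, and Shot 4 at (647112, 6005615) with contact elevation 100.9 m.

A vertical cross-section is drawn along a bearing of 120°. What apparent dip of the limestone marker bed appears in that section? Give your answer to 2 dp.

Let the plane be z = a·x + b·y + c.
Shot 3−Shot 2: 692a + 515b = −1;  Shot 4−Shot 2: −169a + 387b = 235.1.
Solving gives a = −0.34231, b = 0.45801.
Unit vector along 120° is (sin 120°, cos 120°) = (0.8660, -0.5000).
Slope in that direction = a·(0.8660) + b·(-0.5000) = −0.52545.
Apparent dip = arctan|0.52545| = 27.72° (true dip is 29.8°, so apparent ≤ true as expected).

27.72°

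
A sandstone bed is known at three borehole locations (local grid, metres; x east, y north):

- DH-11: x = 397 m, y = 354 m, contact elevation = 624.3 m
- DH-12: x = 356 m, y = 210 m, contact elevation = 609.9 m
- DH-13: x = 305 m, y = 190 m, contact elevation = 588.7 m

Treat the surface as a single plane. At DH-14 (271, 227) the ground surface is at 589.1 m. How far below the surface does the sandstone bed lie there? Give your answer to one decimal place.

Two edge vectors: DH-11→DH-12 = (-41, -144, -14.4), DH-11→DH-13 = (-92, -164, -35.6).
Normal n = (DH-11→DH-12) × (DH-11→DH-13) = (2764.8, -134.8, -6524).
So ∂z/∂x = −n_x/n_z = 0.42379 and ∂z/∂y = −n_y/n_z = −0.02066.
Intercept c from DH-11: 624.3 − 168.24 + 7.31 = 463.37.
At (271, 227): z_contact = 114.85 − 4.69 + 463.37 = 573.53 m.
Depth below ground = 589.1 − 573.53 = 15.6 m.

15.6 m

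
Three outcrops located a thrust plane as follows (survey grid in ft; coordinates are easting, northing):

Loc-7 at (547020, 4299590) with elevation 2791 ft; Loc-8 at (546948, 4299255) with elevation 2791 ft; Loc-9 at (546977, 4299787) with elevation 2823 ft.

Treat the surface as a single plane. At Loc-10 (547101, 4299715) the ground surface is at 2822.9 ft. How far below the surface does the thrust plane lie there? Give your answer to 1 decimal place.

Let the plane be z = a·easting + b·northing + c.
Loc-8−Loc-7: −72a − 335b = 0;  Loc-9−Loc-7: −43a + 197b = 32.
Solving gives a = −0.374969394, b = 0.080590437.
Then c = 2791 − a·547020 − b·4299590 = −138599.08.
At (547101, 4299715): z_contact = −205146.13 + 346515.91 − 138599.08 = 2770.70 ft.
Depth below ground = 2822.9 − 2770.70 = 52.2 ft.

52.2 ft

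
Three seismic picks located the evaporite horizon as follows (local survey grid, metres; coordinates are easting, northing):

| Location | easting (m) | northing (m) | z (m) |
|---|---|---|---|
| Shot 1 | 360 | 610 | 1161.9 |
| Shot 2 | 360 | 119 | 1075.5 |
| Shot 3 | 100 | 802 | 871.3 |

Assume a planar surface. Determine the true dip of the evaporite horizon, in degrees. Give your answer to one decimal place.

51.6°

Let the plane be z = a·easting + b·northing + c.
Shot 2−Shot 1: 0a − 491b = −86.4;  Shot 3−Shot 1: −260a + 192b = −290.6.
Solving gives a = 1.24764, b = 0.17597.
Gradient magnitude |∇z| = √(a² + b²) = √(1.55660 + 0.03096) = 1.25999.
True dip = arctan(1.25999) = 51.6°, dipping toward W (azimuth ≈ 262°).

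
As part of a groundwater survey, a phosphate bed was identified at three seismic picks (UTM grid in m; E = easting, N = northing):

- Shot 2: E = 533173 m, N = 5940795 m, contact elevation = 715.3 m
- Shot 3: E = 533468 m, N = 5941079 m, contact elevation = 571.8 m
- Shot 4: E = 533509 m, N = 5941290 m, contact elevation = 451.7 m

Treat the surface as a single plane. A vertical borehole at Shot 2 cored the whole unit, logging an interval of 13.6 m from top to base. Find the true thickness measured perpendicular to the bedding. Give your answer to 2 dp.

11.72 m

Let the plane be z = a·E + b·N + c.
Shot 3−Shot 2: 295a + 284b = −143.5;  Shot 4−Shot 2: 336a + 495b = −263.6.
Solving gives a = 0.07569, b = −0.58390.
|∇z| = √(a²+b²) = 0.58879, so dip δ = arctan(0.58879) = 30.49°.
True thickness = vertical thickness × cos δ = 13.6 × cos 30.49° = 11.72 m.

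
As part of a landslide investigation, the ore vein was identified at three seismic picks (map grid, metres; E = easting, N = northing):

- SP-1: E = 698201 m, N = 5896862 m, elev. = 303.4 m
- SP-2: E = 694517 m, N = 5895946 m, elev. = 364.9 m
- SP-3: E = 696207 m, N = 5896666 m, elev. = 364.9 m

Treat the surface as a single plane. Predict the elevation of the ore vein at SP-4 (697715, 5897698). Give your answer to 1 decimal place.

401.6 m

Let the plane be z = a·E + b·N + c.
SP-2−SP-1: −3684a − 916b = 61.5;  SP-3−SP-1: −1994a − 196b = 61.5.
Solving gives a = −0.040092717, b = 0.094106516.
Then c = 303.4 − a·698201 − b·5896862 = −526636.96.
At (697715, 5897698): z = −27973.3 + 555011.8 − 526636.96 = 401.6 m.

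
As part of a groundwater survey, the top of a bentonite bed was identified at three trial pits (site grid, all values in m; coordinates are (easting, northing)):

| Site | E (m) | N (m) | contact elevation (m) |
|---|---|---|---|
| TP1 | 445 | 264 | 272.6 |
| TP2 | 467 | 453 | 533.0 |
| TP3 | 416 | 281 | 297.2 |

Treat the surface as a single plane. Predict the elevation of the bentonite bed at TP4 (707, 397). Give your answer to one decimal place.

Two edge vectors: TP1→TP2 = (22, 189, 260.4), TP1→TP3 = (-29, 17, 24.6).
Normal n = (TP1→TP2) × (TP1→TP3) = (222.6, -8092.8, 5855).
So ∂z/∂E = −n_x/n_z = −0.03802 and ∂z/∂N = −n_y/n_z = 1.38220.
Intercept c from TP1: 272.6 + 16.92 − 364.90 = −75.38.
At (707, 397): z = −26.9 + 548.7 − 75.38 = 446.5 m.

446.5 m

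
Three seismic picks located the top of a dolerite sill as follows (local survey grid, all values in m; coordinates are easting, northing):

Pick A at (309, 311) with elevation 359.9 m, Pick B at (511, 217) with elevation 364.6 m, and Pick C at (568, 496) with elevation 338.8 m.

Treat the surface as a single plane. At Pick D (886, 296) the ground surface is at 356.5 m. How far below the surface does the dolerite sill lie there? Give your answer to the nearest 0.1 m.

5.7 m

Two edge vectors: Pick A→Pick B = (202, -94, 4.7), Pick A→Pick C = (259, 185, -21.1).
Normal n = (Pick A→Pick B) × (Pick A→Pick C) = (1113.9, 5479.5, 61716).
So ∂z/∂easting = −n_x/n_z = −0.01805 and ∂z/∂northing = −n_y/n_z = −0.08879.
Intercept c from Pick A: 359.9 + 5.58 + 27.61 = 393.09.
At (886, 296): z_contact = −15.99 − 26.28 + 393.09 = 350.82 m.
Depth below ground = 356.5 − 350.82 = 5.7 m.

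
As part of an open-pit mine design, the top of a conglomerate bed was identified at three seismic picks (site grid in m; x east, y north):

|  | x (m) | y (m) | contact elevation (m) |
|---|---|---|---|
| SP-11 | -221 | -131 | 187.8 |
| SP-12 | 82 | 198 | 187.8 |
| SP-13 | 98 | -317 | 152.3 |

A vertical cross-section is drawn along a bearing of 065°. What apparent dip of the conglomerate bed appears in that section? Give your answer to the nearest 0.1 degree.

2.1°

Let the plane be z = a·x + b·y + c.
SP-12−SP-11: 303a + 329b = 0;  SP-13−SP-11: 319a − 186b = −35.5.
Solving gives a = −0.07240, b = 0.06668.
Unit vector along 065° is (sin 65°, cos 65°) = (0.9063, 0.4226).
Slope in that direction = a·(0.9063) + b·(0.4226) = −0.03744.
Apparent dip = arctan|0.03744| = 2.1° (true dip is 5.6°, so apparent ≤ true as expected).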